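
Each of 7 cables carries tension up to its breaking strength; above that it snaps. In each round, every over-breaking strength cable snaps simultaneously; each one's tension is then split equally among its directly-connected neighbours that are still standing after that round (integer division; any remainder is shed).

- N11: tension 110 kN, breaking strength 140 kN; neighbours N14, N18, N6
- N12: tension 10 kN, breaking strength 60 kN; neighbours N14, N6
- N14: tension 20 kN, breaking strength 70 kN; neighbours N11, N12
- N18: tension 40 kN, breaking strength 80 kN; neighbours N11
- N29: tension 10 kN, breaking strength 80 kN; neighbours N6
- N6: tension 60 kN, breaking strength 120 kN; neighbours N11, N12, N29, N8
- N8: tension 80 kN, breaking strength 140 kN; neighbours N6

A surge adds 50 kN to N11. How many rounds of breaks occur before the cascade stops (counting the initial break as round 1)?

Round 1 — N11 at 160 > 140. N11 snaps.
  N11 sheds 160 kN to N14, N18, N6: 53 each (1 lost).
    N14: 20+53 = 73 > 70
    N18: 40+53 = 93 > 80
    N6: 60+53 = 113 ≤ 120
Round 2 — N14, N18 snap.
  N14 sheds 73 kN to N12: 73 each.
    N12: 10+73 = 83 > 60
  N18 sheds 93 kN: no online neighbours, lost.
Round 3 — N12 snaps.
  N12 sheds 83 kN to N6: 83 each.
    N6: 113+83 = 196 > 120
Round 4 — N6 snaps.
  N6 sheds 196 kN to N29, N8: 98 each.
    N29: 10+98 = 108 > 80
    N8: 80+98 = 178 > 140
Round 5 — N29, N8 snap.
  N29 sheds 108 kN: no online neighbours, lost.
  N8 sheds 178 kN: no online neighbours, lost.
No further breaks.

5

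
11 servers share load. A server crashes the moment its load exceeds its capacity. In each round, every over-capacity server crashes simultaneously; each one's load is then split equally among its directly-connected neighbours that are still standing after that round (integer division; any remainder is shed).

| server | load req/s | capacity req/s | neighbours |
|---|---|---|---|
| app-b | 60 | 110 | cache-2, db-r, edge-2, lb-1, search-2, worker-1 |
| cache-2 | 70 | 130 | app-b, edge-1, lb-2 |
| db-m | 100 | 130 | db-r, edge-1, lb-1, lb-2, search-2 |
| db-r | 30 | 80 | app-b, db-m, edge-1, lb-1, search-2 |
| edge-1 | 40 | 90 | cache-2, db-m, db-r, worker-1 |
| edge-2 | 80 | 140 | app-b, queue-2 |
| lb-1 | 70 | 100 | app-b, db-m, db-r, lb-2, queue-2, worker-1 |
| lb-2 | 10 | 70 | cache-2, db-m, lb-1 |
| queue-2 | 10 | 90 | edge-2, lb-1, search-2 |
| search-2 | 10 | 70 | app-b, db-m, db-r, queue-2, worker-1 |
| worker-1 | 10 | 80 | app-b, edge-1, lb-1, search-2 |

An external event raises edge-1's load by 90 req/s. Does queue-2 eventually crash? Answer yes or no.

Round 1 — edge-1 at 130 > 90. edge-1 crashes.
  edge-1 sheds 130 req/s to cache-2, db-m, db-r, worker-1: 32 each (2 lost).
    cache-2: 70+32 = 102 ≤ 130
    db-m: 100+32 = 132 > 130
    db-r: 30+32 = 62 ≤ 80
    worker-1: 10+32 = 42 ≤ 80
Round 2 — db-m crashes.
  db-m sheds 132 req/s to db-r, lb-1, lb-2, search-2: 33 each.
    db-r: 62+33 = 95 > 80
    lb-1: 70+33 = 103 > 100
    lb-2: 10+33 = 43 ≤ 70
    search-2: 10+33 = 43 ≤ 70
Round 3 — db-r, lb-1 crash.
  db-r sheds 95 req/s to app-b, search-2: 47 each (1 lost).
    app-b: 60+47 = 107 ≤ 110
    search-2: 43+47 = 90 > 70
  lb-1 sheds 103 req/s to app-b, lb-2, queue-2, worker-1: 25 each (3 lost).
    app-b: 107+25 = 132 > 110
    lb-2: 43+25 = 68 ≤ 70
    queue-2: 10+25 = 35 ≤ 90
    worker-1: 42+25 = 67 ≤ 80
Round 4 — app-b, search-2 crash.
  app-b sheds 132 req/s to cache-2, edge-2, worker-1: 44 each.
    cache-2: 102+44 = 146 > 130
    edge-2: 80+44 = 124 ≤ 140
    worker-1: 67+44 = 111 > 80
  search-2 sheds 90 req/s to queue-2, worker-1: 45 each.
    queue-2: 35+45 = 80 ≤ 90
    worker-1: 111+45 = 156 > 80
Round 5 — cache-2, worker-1 crash.
  cache-2 sheds 146 req/s to lb-2: 146 each.
    lb-2: 68+146 = 214 > 70
  worker-1 sheds 156 req/s: no online neighbours, lost.
Round 6 — lb-2 crashes.
  lb-2 sheds 214 req/s: no online neighbours, lost.
No further crashes.

no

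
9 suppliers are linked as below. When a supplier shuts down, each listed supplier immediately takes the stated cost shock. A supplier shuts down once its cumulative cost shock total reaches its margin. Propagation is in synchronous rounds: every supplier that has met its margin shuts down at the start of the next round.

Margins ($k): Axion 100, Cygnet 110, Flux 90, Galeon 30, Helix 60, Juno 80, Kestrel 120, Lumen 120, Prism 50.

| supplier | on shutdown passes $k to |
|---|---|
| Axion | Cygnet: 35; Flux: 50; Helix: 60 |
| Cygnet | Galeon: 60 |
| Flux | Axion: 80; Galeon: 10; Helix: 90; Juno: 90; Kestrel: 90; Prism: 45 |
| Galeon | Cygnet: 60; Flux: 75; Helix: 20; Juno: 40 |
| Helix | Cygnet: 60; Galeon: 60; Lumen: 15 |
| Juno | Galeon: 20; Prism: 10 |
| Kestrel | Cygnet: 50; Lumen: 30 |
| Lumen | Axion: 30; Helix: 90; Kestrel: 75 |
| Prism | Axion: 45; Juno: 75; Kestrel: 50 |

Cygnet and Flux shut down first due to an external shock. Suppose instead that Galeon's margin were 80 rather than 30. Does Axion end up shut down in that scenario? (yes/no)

yes

With Galeon's margin at 80:
Round 1 — Cygnet, Flux shut down (initial).
  Axion: +80 → 80 < 100
  Galeon: +60+10 → 70 < 80
  Helix: +90 → 90 ≥ 60
  Juno: +90 → 90 ≥ 80
  Kestrel: +90 → 90 < 120
  Prism: +45 → 45 < 50
Round 2 — Helix, Juno shut down.
  Galeon: +60+20 → 150 ≥ 80
  Lumen: +15 → 15 < 120
  Prism: +10 → 55 ≥ 50
Round 3 — Galeon, Prism shut down.
  Axion: +45 → 125 ≥ 100
  Kestrel: +50 → 140 ≥ 120
Round 4 — Axion, Kestrel shut down.
  Lumen: +30 → 45 < 120
No further shutdowns.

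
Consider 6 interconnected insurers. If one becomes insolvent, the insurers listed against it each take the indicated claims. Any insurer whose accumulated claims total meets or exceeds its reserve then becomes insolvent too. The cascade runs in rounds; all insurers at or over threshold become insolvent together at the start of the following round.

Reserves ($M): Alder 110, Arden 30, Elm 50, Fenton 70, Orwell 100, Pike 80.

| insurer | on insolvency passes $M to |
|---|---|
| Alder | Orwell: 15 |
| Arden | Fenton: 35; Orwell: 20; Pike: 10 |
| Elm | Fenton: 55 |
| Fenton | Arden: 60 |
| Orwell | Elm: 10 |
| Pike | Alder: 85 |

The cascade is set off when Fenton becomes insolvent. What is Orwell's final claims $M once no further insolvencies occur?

Round 1 — Fenton becomes insolvent (initial).
  Arden: +60 → 60 ≥ 30
Round 2 — Arden becomes insolvent.
  Orwell: +20 → 20 < 100
  Pike: +10 → 10 < 80
No further insolvencies.

20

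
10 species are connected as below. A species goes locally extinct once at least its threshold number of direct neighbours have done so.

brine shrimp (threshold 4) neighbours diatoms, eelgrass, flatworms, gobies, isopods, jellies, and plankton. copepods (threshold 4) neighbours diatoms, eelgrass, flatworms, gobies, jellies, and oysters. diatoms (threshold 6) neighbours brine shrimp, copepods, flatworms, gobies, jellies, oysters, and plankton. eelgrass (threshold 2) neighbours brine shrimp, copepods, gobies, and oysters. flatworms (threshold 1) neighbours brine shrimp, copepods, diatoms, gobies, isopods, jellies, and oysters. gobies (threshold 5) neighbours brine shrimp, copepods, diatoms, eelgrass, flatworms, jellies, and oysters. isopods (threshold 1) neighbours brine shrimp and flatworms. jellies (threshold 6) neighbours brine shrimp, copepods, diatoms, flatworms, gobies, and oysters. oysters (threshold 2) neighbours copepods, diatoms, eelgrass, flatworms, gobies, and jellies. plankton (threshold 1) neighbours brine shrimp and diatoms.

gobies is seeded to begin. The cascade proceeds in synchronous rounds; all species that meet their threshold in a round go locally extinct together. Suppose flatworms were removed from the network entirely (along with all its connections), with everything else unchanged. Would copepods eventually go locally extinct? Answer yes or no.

With flatworms removed:
Round 1 — gobies goes locally extinct (initial).
Round 2 — no new extinctions; cascade stops.

no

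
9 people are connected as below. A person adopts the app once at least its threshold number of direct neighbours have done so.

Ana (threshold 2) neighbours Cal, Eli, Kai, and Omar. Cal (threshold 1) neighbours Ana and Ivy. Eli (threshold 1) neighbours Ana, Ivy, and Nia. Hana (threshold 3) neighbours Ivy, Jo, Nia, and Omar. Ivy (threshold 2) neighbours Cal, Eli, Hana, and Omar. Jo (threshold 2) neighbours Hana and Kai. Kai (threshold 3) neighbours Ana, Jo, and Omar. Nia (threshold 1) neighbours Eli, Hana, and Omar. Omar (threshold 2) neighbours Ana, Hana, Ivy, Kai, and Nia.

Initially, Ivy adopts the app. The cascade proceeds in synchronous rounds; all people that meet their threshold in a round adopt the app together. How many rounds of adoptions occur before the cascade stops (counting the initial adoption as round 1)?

5

Round 1 — Ivy adopts the app (initial).
Round 2 — checking thresholds:
  Cal: 1 of 2 neighbours ≥ 1, adopts the app.
  Eli: 1 of 3 neighbours ≥ 1, adopts the app.
  Hana: 1 of 4 neighbours < 3, holds.
  Omar: 1 of 5 neighbours < 2, holds.
Round 3 — checking thresholds:
  Ana: 2 of 4 neighbours ≥ 2, adopts the app.
  Hana: 1 of 4 neighbours < 3, holds.
  Nia: 1 of 3 neighbours ≥ 1, adopts the app.
  Omar: 1 of 5 neighbours < 2, holds.
Round 4 — checking thresholds:
  Hana: 2 of 4 neighbours < 3, holds.
  Kai: 1 of 3 neighbours < 3, holds.
  Omar: 3 of 5 neighbours ≥ 2, adopts the app.
Round 5 — checking thresholds:
  Hana: 3 of 4 neighbours ≥ 3, adopts the app.
  Kai: 2 of 3 neighbours < 3, holds.
Round 6 — no new adoptions; cascade stops.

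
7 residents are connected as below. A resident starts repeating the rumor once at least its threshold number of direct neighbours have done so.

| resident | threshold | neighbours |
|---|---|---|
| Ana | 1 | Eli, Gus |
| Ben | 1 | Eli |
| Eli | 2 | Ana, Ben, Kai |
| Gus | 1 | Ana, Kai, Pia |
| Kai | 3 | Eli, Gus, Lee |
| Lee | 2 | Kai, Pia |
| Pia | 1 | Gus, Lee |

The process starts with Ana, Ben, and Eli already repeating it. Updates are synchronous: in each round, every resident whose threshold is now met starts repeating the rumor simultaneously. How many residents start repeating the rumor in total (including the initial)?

5

Round 1 — Ana, Ben, Eli start repeating the rumor (initial).
Round 2 — checking thresholds:
  Gus: 1 of 3 neighbours ≥ 1, starts repeating the rumor.
  Kai: 1 of 3 neighbours < 3, not yet.
Round 3 — checking thresholds:
  Kai: 2 of 3 neighbours < 3, not yet.
  Pia: 1 of 2 neighbours ≥ 1, starts repeating the rumor.
Round 4 — no new spreads; cascade stops.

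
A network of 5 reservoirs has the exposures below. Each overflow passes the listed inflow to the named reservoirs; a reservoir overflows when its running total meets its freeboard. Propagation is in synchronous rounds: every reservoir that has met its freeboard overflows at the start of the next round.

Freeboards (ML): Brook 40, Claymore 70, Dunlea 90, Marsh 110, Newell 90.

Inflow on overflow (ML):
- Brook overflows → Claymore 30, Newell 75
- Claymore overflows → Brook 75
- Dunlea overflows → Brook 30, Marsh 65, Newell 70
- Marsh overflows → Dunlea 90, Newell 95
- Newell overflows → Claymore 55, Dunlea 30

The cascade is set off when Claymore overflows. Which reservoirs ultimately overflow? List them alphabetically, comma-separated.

Brook, Claymore

Round 1 — Claymore overflows (initial).
  Brook: +75 → 75 ≥ 40
Round 2 — Brook overflows.
  Newell: +75 → 75 < 90
No further overflows.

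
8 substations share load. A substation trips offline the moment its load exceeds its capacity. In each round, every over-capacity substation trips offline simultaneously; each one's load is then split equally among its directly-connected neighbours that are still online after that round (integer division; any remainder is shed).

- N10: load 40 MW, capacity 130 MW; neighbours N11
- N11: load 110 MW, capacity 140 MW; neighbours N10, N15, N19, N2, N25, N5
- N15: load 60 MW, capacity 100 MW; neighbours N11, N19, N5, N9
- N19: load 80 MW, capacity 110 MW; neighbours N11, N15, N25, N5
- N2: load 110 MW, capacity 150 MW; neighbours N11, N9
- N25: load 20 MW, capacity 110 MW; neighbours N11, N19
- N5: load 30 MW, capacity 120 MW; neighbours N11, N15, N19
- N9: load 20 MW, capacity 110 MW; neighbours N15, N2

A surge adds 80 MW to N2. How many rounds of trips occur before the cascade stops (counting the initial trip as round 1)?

Round 1 — N2 at 190 > 150. N2 trips offline.
  N2 sheds 190 MW to N11, N9: 95 each.
    N11: 110+95 = 205 > 140
    N9: 20+95 = 115 > 110
Round 2 — N11, N9 trip offline.
  N11 sheds 205 MW to N10, N15, N19, N25, N5: 41 each.
    N10: 40+41 = 81 ≤ 130
    N15: 60+41 = 101 > 100
    N19: 80+41 = 121 > 110
    N25: 20+41 = 61 ≤ 110
    N5: 30+41 = 71 ≤ 120
  N9 sheds 115 MW to N15: 115 each.
    N15: 101+115 = 216 > 100
Round 3 — N15, N19 trip offline.
  N15 sheds 216 MW to N5: 216 each.
    N5: 71+216 = 287 > 120
  N19 sheds 121 MW to N25, N5: 60 each (1 lost).
    N25: 61+60 = 121 > 110
    N5: 287+60 = 347 > 120
Round 4 — N25, N5 trip offline.
  N25 sheds 121 MW: no online neighbours, lost.
  N5 sheds 347 MW: no online neighbours, lost.
No further trips.

4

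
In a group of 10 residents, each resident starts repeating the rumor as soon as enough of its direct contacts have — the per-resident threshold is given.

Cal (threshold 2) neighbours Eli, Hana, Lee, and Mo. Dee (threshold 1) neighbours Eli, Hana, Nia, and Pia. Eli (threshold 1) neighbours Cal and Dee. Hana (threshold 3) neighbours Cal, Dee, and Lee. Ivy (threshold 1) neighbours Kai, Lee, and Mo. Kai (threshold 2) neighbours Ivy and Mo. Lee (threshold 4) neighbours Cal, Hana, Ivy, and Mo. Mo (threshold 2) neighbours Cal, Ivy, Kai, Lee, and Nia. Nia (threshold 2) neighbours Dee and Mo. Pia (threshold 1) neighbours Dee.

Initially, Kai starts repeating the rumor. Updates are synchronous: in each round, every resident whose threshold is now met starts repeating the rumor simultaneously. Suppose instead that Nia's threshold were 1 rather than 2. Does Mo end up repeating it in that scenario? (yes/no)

With Nia's threshold at 1:
Round 1 — Kai starts repeating the rumor (initial).
Round 2 — checking thresholds:
  Ivy: 1 of 3 neighbours ≥ 1, starts repeating the rumor.
  Mo: 1 of 5 neighbours < 2, holds.
Round 3 — checking thresholds:
  Lee: 1 of 4 neighbours < 4, holds.
  Mo: 2 of 5 neighbours ≥ 2, starts repeating the rumor.
Round 4 — checking thresholds:
  Cal: 1 of 4 neighbours < 2, holds.
  Lee: 2 of 4 neighbours < 4, holds.
  Nia: 1 of 2 neighbours ≥ 1, starts repeating the rumor.
Round 5 — checking thresholds:
  Cal: 1 of 4 neighbours < 2, holds.
  Dee: 1 of 4 neighbours ≥ 1, starts repeating the rumor.
  Lee: 2 of 4 neighbours < 4, holds.
Round 6 — checking thresholds:
  Cal: 1 of 4 neighbours < 2, holds.
  Eli: 1 of 2 neighbours ≥ 1, starts repeating the rumor.
  Hana: 1 of 3 neighbours < 3, holds.
  Lee: 2 of 4 neighbours < 4, holds.
  Pia: 1 of 1 neighbours ≥ 1, starts repeating the rumor.
Round 7 — checking thresholds:
  Cal: 2 of 4 neighbours ≥ 2, starts repeating the rumor.
  Hana: 1 of 3 neighbours < 3, holds.
  Lee: 2 of 4 neighbours < 4, holds.
Round 8 — no new spreads; cascade stops.

yes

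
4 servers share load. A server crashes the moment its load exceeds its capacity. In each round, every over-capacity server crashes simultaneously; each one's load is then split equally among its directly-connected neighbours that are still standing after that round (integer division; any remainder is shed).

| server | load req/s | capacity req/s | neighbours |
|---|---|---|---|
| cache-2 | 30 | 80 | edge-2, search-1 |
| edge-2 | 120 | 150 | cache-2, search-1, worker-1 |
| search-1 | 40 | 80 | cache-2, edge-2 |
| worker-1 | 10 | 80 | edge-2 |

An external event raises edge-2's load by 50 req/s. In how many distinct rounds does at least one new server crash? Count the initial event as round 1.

2

Round 1 — edge-2 at 170 > 150. edge-2 crashes.
  edge-2 sheds 170 req/s to cache-2, search-1, worker-1: 56 each (2 lost).
    cache-2: 30+56 = 86 > 80
    search-1: 40+56 = 96 > 80
    worker-1: 10+56 = 66 ≤ 80
Round 2 — cache-2, search-1 crash.
  cache-2 sheds 86 req/s: no online neighbours, lost.
  search-1 sheds 96 req/s: no online neighbours, lost.
No further crashes.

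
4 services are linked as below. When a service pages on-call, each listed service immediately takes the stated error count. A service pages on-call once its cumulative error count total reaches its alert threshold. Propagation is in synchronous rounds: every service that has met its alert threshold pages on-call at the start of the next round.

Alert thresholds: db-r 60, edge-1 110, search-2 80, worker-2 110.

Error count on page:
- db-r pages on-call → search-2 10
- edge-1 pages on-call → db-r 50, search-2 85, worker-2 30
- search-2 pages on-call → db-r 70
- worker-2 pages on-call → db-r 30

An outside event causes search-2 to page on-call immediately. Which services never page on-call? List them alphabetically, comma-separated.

Round 1 — search-2 pages on-call (initial).
  db-r: +70 → 70 ≥ 60
Round 2 — db-r pages on-call.
No further pages.

edge-1, worker-2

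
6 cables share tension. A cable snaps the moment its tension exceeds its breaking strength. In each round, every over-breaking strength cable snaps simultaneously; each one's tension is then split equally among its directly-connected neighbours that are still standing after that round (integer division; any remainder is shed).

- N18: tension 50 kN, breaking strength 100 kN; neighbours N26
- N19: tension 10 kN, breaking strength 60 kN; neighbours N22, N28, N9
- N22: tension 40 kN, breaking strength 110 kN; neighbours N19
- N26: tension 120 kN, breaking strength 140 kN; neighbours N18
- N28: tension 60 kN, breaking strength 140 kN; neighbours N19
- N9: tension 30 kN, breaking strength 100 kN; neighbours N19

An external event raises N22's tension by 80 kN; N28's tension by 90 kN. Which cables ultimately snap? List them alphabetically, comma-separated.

Round 1 — N22 at 120 > 110; N28 at 150 > 140. N22, N28 snap.
  N22 sheds 120 kN to N19: 120 each.
    N19: 10+120 = 130 > 60
  N28 sheds 150 kN to N19: 150 each.
    N19: 130+150 = 280 > 60
Round 2 — N19 snaps.
  N19 sheds 280 kN to N9: 280 each.
    N9: 30+280 = 310 > 100
Round 3 — N9 snaps.
  N9 sheds 310 kN: no online neighbours, lost.
No further breaks.

N19, N22, N28, N9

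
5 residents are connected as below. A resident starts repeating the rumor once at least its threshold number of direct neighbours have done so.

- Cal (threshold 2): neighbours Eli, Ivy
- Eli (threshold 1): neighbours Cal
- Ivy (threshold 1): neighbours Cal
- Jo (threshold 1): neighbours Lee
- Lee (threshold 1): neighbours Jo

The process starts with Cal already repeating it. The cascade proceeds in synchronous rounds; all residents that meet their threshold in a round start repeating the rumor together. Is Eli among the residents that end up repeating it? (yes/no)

Round 1 — Cal starts repeating the rumor (initial).
Round 2 — checking thresholds:
  Eli: 1 of 1 neighbours ≥ 1, starts repeating the rumor.
  Ivy: 1 of 1 neighbours ≥ 1, starts repeating the rumor.
Round 3 — no new spreads; cascade stops.

yes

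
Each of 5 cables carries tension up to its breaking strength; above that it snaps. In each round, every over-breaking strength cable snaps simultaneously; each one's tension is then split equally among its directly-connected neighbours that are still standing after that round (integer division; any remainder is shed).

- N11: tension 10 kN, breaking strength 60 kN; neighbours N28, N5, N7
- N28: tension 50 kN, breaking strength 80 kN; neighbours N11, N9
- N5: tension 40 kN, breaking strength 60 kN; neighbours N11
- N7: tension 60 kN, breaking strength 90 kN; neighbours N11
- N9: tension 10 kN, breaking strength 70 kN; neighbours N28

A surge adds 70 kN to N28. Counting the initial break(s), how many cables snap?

Round 1 — N28 at 120 > 80. N28 snaps.
  N28 sheds 120 kN to N11, N9: 60 each.
    N11: 10+60 = 70 > 60
    N9: 10+60 = 70 ≤ 70
Round 2 — N11 snaps.
  N11 sheds 70 kN to N5, N7: 35 each.
    N5: 40+35 = 75 > 60
    N7: 60+35 = 95 > 90
Round 3 — N5, N7 snap.
  N5 sheds 75 kN: no online neighbours, lost.
  N7 sheds 95 kN: no online neighbours, lost.
No further breaks.

4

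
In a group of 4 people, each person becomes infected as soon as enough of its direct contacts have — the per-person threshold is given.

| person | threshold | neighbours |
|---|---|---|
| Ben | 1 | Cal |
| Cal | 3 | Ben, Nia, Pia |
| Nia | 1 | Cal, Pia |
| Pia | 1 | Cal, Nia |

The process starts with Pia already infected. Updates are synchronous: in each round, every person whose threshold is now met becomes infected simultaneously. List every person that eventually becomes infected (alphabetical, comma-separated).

Nia, Pia

Round 1 — Pia becomes infected (initial).
Round 2 — checking thresholds:
  Cal: 1 of 3 neighbours < 3, below threshold.
  Nia: 1 of 2 neighbours ≥ 1, becomes infected.
Round 3 — no new infections; cascade stops.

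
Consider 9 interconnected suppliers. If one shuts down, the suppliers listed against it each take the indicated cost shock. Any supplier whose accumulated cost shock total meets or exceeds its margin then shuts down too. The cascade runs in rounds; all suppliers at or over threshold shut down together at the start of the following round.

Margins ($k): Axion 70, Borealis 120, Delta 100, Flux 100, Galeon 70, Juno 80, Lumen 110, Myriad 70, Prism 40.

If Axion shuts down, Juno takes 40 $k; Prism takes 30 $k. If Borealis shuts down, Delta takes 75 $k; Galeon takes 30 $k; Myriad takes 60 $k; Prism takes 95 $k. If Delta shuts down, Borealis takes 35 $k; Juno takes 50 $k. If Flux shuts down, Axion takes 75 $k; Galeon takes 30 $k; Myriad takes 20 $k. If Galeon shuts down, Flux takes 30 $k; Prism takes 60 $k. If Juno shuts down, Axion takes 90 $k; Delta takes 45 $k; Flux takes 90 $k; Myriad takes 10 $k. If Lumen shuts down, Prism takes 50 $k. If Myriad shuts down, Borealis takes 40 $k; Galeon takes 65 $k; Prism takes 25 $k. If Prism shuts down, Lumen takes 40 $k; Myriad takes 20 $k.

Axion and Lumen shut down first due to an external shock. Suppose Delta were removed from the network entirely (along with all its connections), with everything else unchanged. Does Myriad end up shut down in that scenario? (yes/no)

no

With Delta removed:
Round 1 — Axion, Lumen shut down (initial).
  Juno: +40 → 40 < 80
  Prism: +30+50 → 80 ≥ 40
Round 2 — Prism shuts down.
  Myriad: +20 → 20 < 70
No further shutdowns.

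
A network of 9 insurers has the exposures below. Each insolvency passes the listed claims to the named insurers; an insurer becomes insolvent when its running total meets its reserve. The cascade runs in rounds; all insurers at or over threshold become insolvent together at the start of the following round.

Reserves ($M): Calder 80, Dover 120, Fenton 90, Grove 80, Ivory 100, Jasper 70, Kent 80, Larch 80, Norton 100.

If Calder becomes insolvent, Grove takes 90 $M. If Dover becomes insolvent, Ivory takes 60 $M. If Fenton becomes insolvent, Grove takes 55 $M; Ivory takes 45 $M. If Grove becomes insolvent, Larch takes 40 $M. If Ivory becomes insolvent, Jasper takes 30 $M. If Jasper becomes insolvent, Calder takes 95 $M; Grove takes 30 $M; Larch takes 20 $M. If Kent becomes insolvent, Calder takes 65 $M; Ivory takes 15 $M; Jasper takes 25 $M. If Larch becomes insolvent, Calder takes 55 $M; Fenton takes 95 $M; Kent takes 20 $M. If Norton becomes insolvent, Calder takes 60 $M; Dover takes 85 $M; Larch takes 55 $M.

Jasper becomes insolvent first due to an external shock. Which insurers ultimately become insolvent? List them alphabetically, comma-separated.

Calder, Grove, Jasper

Round 1 — Jasper becomes insolvent (initial).
  Calder: +95 → 95 ≥ 80
  Grove: +30 → 30 < 80
  Larch: +20 → 20 < 80
Round 2 — Calder becomes insolvent.
  Grove: +90 → 120 ≥ 80
Round 3 — Grove becomes insolvent.
  Larch: +40 → 60 < 80
No further insolvencies.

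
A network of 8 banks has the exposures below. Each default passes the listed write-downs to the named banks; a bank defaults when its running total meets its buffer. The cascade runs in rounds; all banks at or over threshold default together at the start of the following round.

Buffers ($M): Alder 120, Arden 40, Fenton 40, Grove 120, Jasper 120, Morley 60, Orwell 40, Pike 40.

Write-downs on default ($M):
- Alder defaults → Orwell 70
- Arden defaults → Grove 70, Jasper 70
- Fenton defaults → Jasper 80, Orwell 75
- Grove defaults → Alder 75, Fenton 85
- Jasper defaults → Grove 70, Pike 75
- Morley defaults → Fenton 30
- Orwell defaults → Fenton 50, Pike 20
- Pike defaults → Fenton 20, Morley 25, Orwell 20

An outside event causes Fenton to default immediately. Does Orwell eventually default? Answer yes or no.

Round 1 — Fenton defaults (initial).
  Jasper: +80 → 80 < 120
  Orwell: +75 → 75 ≥ 40
Round 2 — Orwell defaults.
  Pike: +20 → 20 < 40
No further defaults.

yes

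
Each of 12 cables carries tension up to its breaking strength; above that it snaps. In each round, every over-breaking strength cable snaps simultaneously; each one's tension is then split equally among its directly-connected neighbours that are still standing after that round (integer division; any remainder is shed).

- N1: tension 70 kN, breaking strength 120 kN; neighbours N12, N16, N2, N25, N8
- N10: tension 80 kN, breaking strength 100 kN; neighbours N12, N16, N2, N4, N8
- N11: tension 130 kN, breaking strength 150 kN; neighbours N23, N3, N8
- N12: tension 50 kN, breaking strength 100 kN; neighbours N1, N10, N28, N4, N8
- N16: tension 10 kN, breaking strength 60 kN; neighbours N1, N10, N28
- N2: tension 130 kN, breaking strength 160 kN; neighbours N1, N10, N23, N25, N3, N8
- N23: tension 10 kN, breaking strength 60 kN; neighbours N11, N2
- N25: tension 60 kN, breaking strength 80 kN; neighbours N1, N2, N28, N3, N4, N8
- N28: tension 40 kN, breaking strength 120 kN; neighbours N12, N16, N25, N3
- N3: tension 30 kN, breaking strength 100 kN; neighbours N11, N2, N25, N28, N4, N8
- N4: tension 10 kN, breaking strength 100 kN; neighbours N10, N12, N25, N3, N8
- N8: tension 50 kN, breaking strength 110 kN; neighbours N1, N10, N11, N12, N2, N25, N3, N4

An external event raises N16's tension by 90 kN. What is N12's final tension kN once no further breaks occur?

Round 1 — N16 at 100 > 60. N16 snaps.
  N16 sheds 100 kN to N1, N10, N28: 33 each (1 lost).
    N1: 70+33 = 103 ≤ 120
    N10: 80+33 = 113 > 100
    N28: 40+33 = 73 ≤ 120
Round 2 — N10 snaps.
  N10 sheds 113 kN to N12, N2, N4, N8: 28 each (1 lost).
    N12: 50+28 = 78 ≤ 100
    N2: 130+28 = 158 ≤ 160
    N4: 10+28 = 38 ≤ 100
    N8: 50+28 = 78 ≤ 110
No further breaks.

78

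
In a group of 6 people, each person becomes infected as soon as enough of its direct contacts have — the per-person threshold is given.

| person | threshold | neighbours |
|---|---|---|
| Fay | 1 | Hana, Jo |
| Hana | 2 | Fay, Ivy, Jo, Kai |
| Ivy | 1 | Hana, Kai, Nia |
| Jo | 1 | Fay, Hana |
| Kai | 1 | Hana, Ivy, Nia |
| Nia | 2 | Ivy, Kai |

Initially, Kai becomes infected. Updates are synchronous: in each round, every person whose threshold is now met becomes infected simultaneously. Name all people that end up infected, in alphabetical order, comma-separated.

Round 1 — Kai becomes infected (initial).
Round 2 — checking thresholds:
  Hana: 1 of 4 neighbours < 2, below threshold.
  Ivy: 1 of 3 neighbours ≥ 1, becomes infected.
  Nia: 1 of 2 neighbours < 2, below threshold.
Round 3 — checking thresholds:
  Hana: 2 of 4 neighbours ≥ 2, becomes infected.
  Nia: 2 of 2 neighbours ≥ 2, becomes infected.
Round 4 — checking thresholds:
  Fay: 1 of 2 neighbours ≥ 1, becomes infected.
  Jo: 1 of 2 neighbours ≥ 1, becomes infected.
Round 5 — no new infections; cascade stops.

Fay, Hana, Ivy, Jo, Kai, Nia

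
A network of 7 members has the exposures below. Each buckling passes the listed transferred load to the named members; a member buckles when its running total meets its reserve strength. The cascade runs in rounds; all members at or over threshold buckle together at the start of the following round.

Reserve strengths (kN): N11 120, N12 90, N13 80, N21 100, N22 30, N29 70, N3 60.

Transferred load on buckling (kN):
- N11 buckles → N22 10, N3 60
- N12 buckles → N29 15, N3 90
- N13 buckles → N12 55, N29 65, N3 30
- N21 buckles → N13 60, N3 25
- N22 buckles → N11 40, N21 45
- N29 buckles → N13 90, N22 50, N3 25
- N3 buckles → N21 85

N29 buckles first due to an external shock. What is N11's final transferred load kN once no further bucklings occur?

40

Round 1 — N29 buckles (initial).
  N13: +90 → 90 ≥ 80
  N22: +50 → 50 ≥ 30
  N3: +25 → 25 < 60
Round 2 — N13, N22 buckle.
  N11: +40 → 40 < 120
  N12: +55 → 55 < 90
  N21: +45 → 45 < 100
  N3: +30 → 55 < 60
No further bucklings.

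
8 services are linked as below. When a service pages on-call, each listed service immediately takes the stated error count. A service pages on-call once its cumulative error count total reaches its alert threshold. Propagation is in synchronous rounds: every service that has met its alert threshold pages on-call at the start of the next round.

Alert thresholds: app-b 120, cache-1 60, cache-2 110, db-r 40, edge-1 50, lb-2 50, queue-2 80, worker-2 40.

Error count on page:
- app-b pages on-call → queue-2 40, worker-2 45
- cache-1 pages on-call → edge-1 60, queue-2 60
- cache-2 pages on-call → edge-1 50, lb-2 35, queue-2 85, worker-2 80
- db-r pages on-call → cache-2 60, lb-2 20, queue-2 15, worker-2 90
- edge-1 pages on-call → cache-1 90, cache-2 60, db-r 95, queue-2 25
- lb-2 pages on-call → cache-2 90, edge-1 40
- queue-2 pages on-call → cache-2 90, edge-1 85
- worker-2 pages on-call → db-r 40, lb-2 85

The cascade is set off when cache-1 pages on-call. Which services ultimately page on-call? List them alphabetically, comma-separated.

cache-1, cache-2, db-r, edge-1, lb-2, queue-2, worker-2

Round 1 — cache-1 pages on-call (initial).
  edge-1: +60 → 60 ≥ 50
  queue-2: +60 → 60 < 80
Round 2 — edge-1 pages on-call.
  cache-2: +60 → 60 < 110
  db-r: +95 → 95 ≥ 40
  queue-2: +25 → 85 ≥ 80
Round 3 — db-r, queue-2 page on-call.
  cache-2: +60+90 → 210 ≥ 110
  lb-2: +20 → 20 < 50
  worker-2: +90 → 90 ≥ 40
Round 4 — cache-2, worker-2 page on-call.
  lb-2: +35+85 → 140 ≥ 50
Round 5 — lb-2 pages on-call.
No further pages.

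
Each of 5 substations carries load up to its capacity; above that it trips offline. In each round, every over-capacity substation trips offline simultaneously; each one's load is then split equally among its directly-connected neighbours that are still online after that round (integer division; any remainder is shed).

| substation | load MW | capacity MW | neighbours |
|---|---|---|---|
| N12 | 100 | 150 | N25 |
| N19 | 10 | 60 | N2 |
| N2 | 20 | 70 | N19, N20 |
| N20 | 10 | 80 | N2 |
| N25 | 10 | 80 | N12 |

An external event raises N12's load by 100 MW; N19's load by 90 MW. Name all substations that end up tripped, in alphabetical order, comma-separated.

N12, N19, N2, N20, N25

Round 1 — N12 at 200 > 150; N19 at 100 > 60. N12, N19 trip offline.
  N12 sheds 200 MW to N25: 200 each.
    N25: 10+200 = 210 > 80
  N19 sheds 100 MW to N2: 100 each.
    N2: 20+100 = 120 > 70
Round 2 — N2, N25 trip offline.
  N2 sheds 120 MW to N20: 120 each.
    N20: 10+120 = 130 > 80
  N25 sheds 210 MW: no online neighbours, lost.
Round 3 — N20 trips offline.
  N20 sheds 130 MW: no online neighbours, lost.
No further trips.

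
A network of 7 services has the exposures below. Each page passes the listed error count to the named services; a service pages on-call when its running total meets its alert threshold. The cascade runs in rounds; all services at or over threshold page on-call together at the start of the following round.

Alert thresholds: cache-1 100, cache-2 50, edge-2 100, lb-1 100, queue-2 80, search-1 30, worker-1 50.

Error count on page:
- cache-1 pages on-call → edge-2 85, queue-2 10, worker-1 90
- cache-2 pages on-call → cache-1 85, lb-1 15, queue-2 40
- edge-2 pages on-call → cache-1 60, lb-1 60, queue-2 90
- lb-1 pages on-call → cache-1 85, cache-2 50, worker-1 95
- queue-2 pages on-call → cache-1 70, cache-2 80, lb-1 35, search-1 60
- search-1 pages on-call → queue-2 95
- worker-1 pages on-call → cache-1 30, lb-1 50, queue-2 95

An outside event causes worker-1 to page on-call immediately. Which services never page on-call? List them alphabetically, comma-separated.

Round 1 — worker-1 pages on-call (initial).
  cache-1: +30 → 30 < 100
  lb-1: +50 → 50 < 100
  queue-2: +95 → 95 ≥ 80
Round 2 — queue-2 pages on-call.
  cache-1: +70 → 100 ≥ 100
  cache-2: +80 → 80 ≥ 50
  lb-1: +35 → 85 < 100
  search-1: +60 → 60 ≥ 30
Round 3 — cache-1, cache-2, search-1 page on-call.
  edge-2: +85 → 85 < 100
  lb-1: +15 → 100 ≥ 100
Round 4 — lb-1 pages on-call.
No further pages.

edge-2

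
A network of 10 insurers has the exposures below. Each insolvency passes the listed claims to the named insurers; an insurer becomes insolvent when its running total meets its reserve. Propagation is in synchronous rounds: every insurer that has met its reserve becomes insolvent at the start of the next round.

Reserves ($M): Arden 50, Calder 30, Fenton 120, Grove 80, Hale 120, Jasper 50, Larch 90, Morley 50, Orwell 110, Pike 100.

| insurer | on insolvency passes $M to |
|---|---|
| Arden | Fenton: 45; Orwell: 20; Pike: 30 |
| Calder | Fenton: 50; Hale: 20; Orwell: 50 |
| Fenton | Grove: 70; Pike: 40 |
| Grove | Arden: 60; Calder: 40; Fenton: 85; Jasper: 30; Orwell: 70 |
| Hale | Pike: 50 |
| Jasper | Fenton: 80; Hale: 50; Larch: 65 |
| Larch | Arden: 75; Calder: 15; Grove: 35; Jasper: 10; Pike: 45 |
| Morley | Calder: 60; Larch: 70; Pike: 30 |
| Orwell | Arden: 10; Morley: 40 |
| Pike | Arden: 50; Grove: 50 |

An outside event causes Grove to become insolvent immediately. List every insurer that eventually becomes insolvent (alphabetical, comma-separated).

Round 1 — Grove becomes insolvent (initial).
  Arden: +60 → 60 ≥ 50
  Calder: +40 → 40 ≥ 30
  Fenton: +85 → 85 < 120
  Jasper: +30 → 30 < 50
  Orwell: +70 → 70 < 110
Round 2 — Arden, Calder become insolvent.
  Fenton: +45+50 → 180 ≥ 120
  Hale: +20 → 20 < 120
  Orwell: +20+50 → 140 ≥ 110
  Pike: +30 → 30 < 100
Round 3 — Fenton, Orwell become insolvent.
  Morley: +40 → 40 < 50
  Pike: +40 → 70 < 100
No further insolvencies.

Arden, Calder, Fenton, Grove, Orwell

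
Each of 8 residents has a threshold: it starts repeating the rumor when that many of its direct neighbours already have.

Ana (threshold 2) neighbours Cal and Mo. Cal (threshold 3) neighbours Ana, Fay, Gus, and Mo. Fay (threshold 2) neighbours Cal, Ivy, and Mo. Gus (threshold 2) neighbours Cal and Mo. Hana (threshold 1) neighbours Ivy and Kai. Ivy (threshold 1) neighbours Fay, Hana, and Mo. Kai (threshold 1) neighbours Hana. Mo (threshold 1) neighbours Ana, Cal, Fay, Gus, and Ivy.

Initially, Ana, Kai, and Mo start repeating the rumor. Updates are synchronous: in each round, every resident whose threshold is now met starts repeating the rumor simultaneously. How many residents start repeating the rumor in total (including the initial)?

Round 1 — Ana, Kai, Mo start repeating the rumor (initial).
Round 2 — checking thresholds:
  Cal: 2 of 4 neighbours < 3, not yet.
  Fay: 1 of 3 neighbours < 2, not yet.
  Gus: 1 of 2 neighbours < 2, not yet.
  Hana: 1 of 2 neighbours ≥ 1, starts repeating the rumor.
  Ivy: 1 of 3 neighbours ≥ 1, starts repeating the rumor.
Round 3 — checking thresholds:
  Cal: 2 of 4 neighbours < 3, not yet.
  Fay: 2 of 3 neighbours ≥ 2, starts repeating the rumor.
  Gus: 1 of 2 neighbours < 2, not yet.
Round 4 — checking thresholds:
  Cal: 3 of 4 neighbours ≥ 3, starts repeating the rumor.
  Gus: 1 of 2 neighbours < 2, not yet.
Round 5 — checking thresholds:
  Gus: 2 of 2 neighbours ≥ 2, starts repeating the rumor.
Round 6 — no new spreads; cascade stops.

8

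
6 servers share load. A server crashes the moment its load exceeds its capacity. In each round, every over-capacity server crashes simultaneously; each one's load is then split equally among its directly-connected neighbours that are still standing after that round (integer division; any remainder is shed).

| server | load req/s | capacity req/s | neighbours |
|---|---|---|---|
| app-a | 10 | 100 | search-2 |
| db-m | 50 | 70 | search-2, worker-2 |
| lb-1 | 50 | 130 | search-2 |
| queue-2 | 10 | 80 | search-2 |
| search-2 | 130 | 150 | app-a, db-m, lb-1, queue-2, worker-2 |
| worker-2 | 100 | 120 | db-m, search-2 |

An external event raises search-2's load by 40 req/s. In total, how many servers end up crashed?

3

Round 1 — search-2 at 170 > 150. search-2 crashes.
  search-2 sheds 170 req/s to app-a, db-m, lb-1, queue-2, worker-2: 34 each.
    app-a: 10+34 = 44 ≤ 100
    db-m: 50+34 = 84 > 70
    lb-1: 50+34 = 84 ≤ 130
    queue-2: 10+34 = 44 ≤ 80
    worker-2: 100+34 = 134 > 120
Round 2 — db-m, worker-2 crash.
  db-m sheds 84 req/s: no online neighbours, lost.
  worker-2 sheds 134 req/s: no online neighbours, lost.
No further crashes.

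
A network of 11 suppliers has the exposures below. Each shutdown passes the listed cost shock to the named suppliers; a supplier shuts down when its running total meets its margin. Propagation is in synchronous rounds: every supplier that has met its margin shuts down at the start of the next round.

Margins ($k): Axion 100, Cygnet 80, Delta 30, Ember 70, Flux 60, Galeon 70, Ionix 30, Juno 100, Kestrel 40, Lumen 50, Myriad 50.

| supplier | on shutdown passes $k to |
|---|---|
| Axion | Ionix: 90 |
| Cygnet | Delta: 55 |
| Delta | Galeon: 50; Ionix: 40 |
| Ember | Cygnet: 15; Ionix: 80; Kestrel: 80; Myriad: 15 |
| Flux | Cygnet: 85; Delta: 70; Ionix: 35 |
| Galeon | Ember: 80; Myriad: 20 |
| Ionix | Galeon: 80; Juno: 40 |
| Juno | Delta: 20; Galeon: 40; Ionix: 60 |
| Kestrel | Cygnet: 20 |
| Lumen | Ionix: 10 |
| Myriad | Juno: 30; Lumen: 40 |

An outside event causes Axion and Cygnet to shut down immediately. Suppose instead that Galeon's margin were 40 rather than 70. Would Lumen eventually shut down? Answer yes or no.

no

With Galeon's margin at 40:
Round 1 — Axion, Cygnet shut down (initial).
  Delta: +55 → 55 ≥ 30
  Ionix: +90 → 90 ≥ 30
Round 2 — Delta, Ionix shut down.
  Galeon: +50+80 → 130 ≥ 40
  Juno: +40 → 40 < 100
Round 3 — Galeon shuts down.
  Ember: +80 → 80 ≥ 70
  Myriad: +20 → 20 < 50
Round 4 — Ember shuts down.
  Kestrel: +80 → 80 ≥ 40
  Myriad: +15 → 35 < 50
Round 5 — Kestrel shuts down.
No further shutdowns.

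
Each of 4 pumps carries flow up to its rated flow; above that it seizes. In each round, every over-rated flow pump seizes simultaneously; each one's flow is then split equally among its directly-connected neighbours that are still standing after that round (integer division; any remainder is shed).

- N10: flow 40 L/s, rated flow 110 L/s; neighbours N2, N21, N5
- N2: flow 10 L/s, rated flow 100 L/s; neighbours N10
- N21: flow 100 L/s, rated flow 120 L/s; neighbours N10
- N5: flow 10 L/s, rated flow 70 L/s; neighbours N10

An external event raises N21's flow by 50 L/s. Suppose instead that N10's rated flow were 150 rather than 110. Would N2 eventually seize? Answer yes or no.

yes

With N10's rated flow at 150:
Round 1 — N21 at 150 > 120. N21 seizes.
  N21 sheds 150 L/s to N10: 150 each.
    N10: 40+150 = 190 > 150
Round 2 — N10 seizes.
  N10 sheds 190 L/s to N2, N5: 95 each.
    N2: 10+95 = 105 > 100
    N5: 10+95 = 105 > 70
Round 3 — N2, N5 seize.
  N2 sheds 105 L/s: no online neighbours, lost.
  N5 sheds 105 L/s: no online neighbours, lost.
No further seizures.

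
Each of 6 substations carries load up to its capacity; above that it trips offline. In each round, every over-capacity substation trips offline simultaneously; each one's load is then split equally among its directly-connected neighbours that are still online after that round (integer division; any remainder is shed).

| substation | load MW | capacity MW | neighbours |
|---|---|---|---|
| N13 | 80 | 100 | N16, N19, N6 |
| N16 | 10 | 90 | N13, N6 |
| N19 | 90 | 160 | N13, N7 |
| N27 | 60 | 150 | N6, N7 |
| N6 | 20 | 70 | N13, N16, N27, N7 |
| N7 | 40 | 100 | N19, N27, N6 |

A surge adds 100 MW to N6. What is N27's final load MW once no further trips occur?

90

Round 1 — N6 at 120 > 70. N6 trips offline.
  N6 sheds 120 MW to N13, N16, N27, N7: 30 each.
    N13: 80+30 = 110 > 100
    N16: 10+30 = 40 ≤ 90
    N27: 60+30 = 90 ≤ 150
    N7: 40+30 = 70 ≤ 100
Round 2 — N13 trips offline.
  N13 sheds 110 MW to N16, N19: 55 each.
    N16: 40+55 = 95 > 90
    N19: 90+55 = 145 ≤ 160
Round 3 — N16 trips offline.
  N16 sheds 95 MW: no online neighbours, lost.
No further trips.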